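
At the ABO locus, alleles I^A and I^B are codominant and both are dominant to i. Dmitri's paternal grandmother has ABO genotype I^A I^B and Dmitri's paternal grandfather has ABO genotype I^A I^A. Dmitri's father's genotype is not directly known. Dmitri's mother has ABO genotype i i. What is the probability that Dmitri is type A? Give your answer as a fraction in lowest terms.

3/4

Dmitri's father's ABO genotype from I^A I^B × I^A I^A: 1/2 I^A I^A, 1/2 I^A I^B.
Crossing each possibility with the mother i i and summing P(type A): 1/2·1 + 1/2·1/2 = 3/4.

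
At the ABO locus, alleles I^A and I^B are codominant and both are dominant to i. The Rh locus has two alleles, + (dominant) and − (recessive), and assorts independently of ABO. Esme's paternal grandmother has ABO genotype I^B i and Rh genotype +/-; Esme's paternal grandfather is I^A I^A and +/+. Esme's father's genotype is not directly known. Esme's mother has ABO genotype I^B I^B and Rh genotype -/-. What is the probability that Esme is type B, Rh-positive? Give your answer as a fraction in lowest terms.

Esme's father's ABO genotype from I^B i × I^A I^A: 1/2 I^A I^B, 1/2 I^A i.
Crossing each possibility with the mother I^B I^B and summing P(type B): 1/2·1/2 + 1/2·1/2 = 1/2.
Similarly for Rh via the father's Rh distribution: P(Rh+) = 3/4.
Independent loci: 1/2 × 3/4 = 3/8.

3/8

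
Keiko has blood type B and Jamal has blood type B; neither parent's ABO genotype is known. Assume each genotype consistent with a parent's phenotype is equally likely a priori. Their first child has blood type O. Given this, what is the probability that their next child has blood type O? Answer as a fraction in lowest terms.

1/4

Possible genotypes: Keiko ∈ {BB, BO}; Jamal ∈ {BB, BO}.
Weight each parental genotype pair by prior × P(type-O child):
  BO × BO: posterior weight 1; P(next child type O) = 1/4.
Weighted sum = 1/4.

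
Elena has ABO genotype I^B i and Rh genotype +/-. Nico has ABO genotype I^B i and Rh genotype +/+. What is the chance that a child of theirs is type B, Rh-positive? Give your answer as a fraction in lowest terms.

3/4

ABO cross I^B i × I^B i → offspring phenotypes: 1/4 O, 3/4 B.
Rh cross +/- × +/+ → 1 Rh+.
Independent loci: P(type B, Rh-positive) = 3/4 × 1 = 3/4.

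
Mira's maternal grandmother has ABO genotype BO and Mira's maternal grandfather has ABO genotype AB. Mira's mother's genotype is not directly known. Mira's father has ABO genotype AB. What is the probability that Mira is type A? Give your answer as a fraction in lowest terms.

Mira's mother's ABO genotype from BO × AB: 1/4 AB, 1/4 AO, 1/4 BB, 1/4 BO.
Crossing each possibility with the father AB and summing P(type A): 1/4·1/4 + 1/4·1/2 + 1/4·0 + 1/4·1/4 = 1/4.

1/4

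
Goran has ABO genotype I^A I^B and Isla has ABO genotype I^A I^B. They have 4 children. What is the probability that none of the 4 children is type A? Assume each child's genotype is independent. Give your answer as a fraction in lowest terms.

ABO cross I^A I^B × I^A I^B → 1/4 A, 1/4 B, 1/2 AB.
So P(type A) = 1/4 per child.
P(not type A) = 3/4 for one child; (3/4)^4 = 81/256.

81/256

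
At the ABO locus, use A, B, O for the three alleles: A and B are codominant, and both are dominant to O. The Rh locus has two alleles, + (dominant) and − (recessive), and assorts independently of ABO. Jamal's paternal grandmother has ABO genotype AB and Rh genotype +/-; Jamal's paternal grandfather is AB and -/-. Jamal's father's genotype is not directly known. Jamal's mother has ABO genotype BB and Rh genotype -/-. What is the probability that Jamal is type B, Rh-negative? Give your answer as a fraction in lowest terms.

3/8

Jamal's father's ABO genotype from AB × AB: 1/4 AA, 1/2 AB, 1/4 BB.
Crossing each possibility with the mother BB and summing P(type B): 1/4·0 + 1/2·1/2 + 1/4·1 = 1/2.
Similarly for Rh via the father's Rh distribution: P(Rh-) = 3/4.
Independent loci: 1/2 × 3/4 = 3/8.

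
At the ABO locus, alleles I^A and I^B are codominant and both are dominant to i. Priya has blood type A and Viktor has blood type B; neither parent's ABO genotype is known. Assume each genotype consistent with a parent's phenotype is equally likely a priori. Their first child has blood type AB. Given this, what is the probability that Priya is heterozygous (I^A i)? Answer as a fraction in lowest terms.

1/3

Possible genotypes: Priya ∈ {I^A I^A, I^A i}; Viktor ∈ {I^B I^B, I^B i}.
Weight each parental genotype pair by prior × P(type-AB child):
  I^A I^A × I^B I^B: posterior weight 4/9.
  I^A I^A × I^B i: posterior weight 2/9.
  I^A i × I^B I^B: posterior weight 2/9.
  I^A i × I^B i: posterior weight 1/9.
Sum the posterior weight over pairs where Priya is I^A i: 1/3.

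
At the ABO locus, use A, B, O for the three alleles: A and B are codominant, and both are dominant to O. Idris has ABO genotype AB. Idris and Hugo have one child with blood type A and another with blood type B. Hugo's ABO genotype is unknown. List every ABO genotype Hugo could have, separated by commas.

For each candidate genotype of Hugo, check whether crossing it with AB can produce every observed child phenotype.
  AA → possible child types {A, AB} ✗
  AB → possible child types {A, B, AB} ✓
  AO → possible child types {A, B, AB} ✓
  BB → possible child types {B, AB} ✗
  BO → possible child types {A, B, AB} ✓
  OO → possible child types {A, B} ✓

AB, AO, BO, OO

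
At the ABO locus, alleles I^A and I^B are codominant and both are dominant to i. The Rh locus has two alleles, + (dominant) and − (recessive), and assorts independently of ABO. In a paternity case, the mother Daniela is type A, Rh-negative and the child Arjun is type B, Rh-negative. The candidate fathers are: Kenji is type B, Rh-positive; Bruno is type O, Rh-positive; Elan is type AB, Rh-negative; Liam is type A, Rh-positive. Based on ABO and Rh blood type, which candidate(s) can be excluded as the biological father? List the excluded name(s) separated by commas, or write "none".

A candidate is excluded only if no genotype consistent with his phenotype could produce a type B, Rh-negative child with a type A, Rh-negative mother.
Bruno (type O, Rh+): no genotype consistent with that phenotype can produce a type-B Rh- child with a type-A mother.
Liam (type A, Rh+): no genotype consistent with that phenotype can produce a type-B Rh- child with a type-A mother.

Bruno, Liam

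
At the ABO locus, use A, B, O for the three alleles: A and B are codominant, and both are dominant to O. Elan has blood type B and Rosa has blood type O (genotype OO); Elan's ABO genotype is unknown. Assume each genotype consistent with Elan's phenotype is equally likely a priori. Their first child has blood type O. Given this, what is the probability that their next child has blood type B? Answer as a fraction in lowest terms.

Possible genotypes: Elan ∈ {BB, BO}; Rosa ∈ {OO}.
Weight each parental genotype pair by prior × P(type-O child):
  BO × OO: posterior weight 1; P(next child type B) = 1/2.
Weighted sum = 1/2.

1/2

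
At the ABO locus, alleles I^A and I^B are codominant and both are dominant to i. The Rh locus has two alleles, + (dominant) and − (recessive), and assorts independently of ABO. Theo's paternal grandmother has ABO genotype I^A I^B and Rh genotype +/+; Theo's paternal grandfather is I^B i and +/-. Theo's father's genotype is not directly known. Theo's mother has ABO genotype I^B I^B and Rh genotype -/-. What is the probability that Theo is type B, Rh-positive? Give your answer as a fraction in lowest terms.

Theo's father's ABO genotype from I^A I^B × I^B i: 1/4 I^A I^B, 1/4 I^A i, 1/4 I^B I^B, 1/4 I^B i.
Crossing each possibility with the mother I^B I^B and summing P(type B): 1/4·1/2 + 1/4·1/2 + 1/4·1 + 1/4·1 = 3/4.
Similarly for Rh via the father's Rh distribution: P(Rh+) = 3/4.
Independent loci: 3/4 × 3/4 = 9/16.

9/16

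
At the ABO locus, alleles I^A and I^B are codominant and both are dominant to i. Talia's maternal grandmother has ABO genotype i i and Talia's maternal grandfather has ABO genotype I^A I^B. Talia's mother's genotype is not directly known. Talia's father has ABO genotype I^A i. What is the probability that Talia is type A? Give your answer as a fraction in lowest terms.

1/2

Talia's mother's ABO genotype from i i × I^A I^B: 1/2 I^A i, 1/2 I^B i.
Crossing each possibility with the father I^A i and summing P(type A): 1/2·3/4 + 1/2·1/4 = 1/2.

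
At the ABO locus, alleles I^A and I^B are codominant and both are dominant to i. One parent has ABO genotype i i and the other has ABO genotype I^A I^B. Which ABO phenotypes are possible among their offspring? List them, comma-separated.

Gametes from i i × I^A I^B give offspring ABO genotypes I^A i, I^B i, i.e. phenotypes A, B.

A, B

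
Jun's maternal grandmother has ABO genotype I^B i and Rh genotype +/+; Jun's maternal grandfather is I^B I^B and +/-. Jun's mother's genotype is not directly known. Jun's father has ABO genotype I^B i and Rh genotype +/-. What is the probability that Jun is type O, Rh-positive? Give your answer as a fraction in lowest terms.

7/64

Jun's mother's ABO genotype from I^B i × I^B I^B: 1/2 I^B I^B, 1/2 I^B i.
Crossing each possibility with the father I^B i and summing P(type O): 1/2·0 + 1/2·1/4 = 1/8.
Similarly for Rh via the mother's Rh distribution: P(Rh+) = 7/8.
Independent loci: 1/8 × 7/8 = 7/64.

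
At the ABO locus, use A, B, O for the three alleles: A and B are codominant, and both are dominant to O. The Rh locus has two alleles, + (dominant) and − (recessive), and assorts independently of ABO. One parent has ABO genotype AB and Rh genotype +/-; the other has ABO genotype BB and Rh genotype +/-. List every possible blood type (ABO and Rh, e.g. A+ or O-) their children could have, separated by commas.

Gametes from AB × BB give offspring ABO genotypes AB, BB, i.e. phenotypes B, AB.
Rh cross +/- × +/- → phenotypes Rh+, Rh-.
Combining independently: B+, B-, AB+, AB-.

B+, B-, AB+, AB-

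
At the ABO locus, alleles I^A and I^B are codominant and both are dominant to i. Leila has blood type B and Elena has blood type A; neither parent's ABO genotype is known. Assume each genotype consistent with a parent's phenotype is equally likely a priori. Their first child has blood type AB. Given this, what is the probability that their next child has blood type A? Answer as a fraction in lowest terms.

Possible genotypes: Leila ∈ {I^B I^B, I^B i}; Elena ∈ {I^A I^A, I^A i}.
Weight each parental genotype pair by prior × P(type-AB child):
  I^B I^B × I^A I^A: posterior weight 4/9; P(next child type A) = 0.
  I^B I^B × I^A i: posterior weight 2/9; P(next child type A) = 0.
  I^B i × I^A I^A: posterior weight 2/9; P(next child type A) = 1/2.
  I^B i × I^A i: posterior weight 1/9; P(next child type A) = 1/4.
Weighted sum = 5/36.

5/36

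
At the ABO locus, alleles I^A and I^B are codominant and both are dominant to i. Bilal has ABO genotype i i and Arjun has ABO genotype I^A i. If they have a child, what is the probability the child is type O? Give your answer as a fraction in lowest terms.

1/2

ABO cross i i × I^A i → offspring phenotypes: 1/2 O, 1/2 A.
So P(type O) = 1/2.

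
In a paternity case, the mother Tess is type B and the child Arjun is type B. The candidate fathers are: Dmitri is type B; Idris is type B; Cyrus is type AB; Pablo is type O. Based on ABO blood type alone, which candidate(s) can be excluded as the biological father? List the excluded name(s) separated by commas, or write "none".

A candidate is excluded only if no genotype consistent with his phenotype could produce a type B child with a type B mother.
Every candidate has at least one consistent genotype combination, so none can be excluded.

none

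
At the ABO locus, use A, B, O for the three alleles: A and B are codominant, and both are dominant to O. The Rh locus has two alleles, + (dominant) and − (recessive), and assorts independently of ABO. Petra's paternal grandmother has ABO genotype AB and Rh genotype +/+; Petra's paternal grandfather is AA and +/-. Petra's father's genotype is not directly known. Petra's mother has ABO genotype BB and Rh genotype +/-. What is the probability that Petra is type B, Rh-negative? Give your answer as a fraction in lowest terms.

Petra's father's ABO genotype from AB × AA: 1/2 AA, 1/2 AB.
Crossing each possibility with the mother BB and summing P(type B): 1/2·0 + 1/2·1/2 = 1/4.
Similarly for Rh via the father's Rh distribution: P(Rh-) = 1/8.
Independent loci: 1/4 × 1/8 = 1/32.

1/32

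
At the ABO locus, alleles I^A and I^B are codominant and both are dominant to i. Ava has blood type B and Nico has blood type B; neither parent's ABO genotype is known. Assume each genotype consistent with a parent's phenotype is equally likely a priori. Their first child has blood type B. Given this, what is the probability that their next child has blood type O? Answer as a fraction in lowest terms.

1/20

Possible genotypes: Ava ∈ {I^B I^B, I^B i}; Nico ∈ {I^B I^B, I^B i}.
Weight each parental genotype pair by prior × P(type-B child):
  I^B I^B × I^B I^B: posterior weight 4/15; P(next child type O) = 0.
  I^B I^B × I^B i: posterior weight 4/15; P(next child type O) = 0.
  I^B i × I^B I^B: posterior weight 4/15; P(next child type O) = 0.
  I^B i × I^B i: posterior weight 1/5; P(next child type O) = 1/4.
Weighted sum = 1/20.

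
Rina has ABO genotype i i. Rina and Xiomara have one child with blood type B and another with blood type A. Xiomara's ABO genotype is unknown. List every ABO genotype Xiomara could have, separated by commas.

I^A I^B

For each candidate genotype of Xiomara, check whether crossing it with i i can produce every observed child phenotype.
  I^A I^A → possible child types {A} ✗
  I^A I^B → possible child types {A, B} ✓
  I^A i → possible child types {O, A} ✗
  I^B I^B → possible child types {B} ✗
  I^B i → possible child types {O, B} ✗
  i i → possible child types {O} ✗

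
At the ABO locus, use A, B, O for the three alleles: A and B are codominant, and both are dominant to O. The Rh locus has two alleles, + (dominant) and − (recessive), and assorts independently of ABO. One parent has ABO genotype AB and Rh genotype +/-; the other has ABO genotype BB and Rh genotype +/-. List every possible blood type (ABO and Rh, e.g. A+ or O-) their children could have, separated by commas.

B+, B-, AB+, AB-

Gametes from AB × BB give offspring ABO genotypes AB, BB, i.e. phenotypes B, AB.
Rh cross +/- × +/- → phenotypes Rh+, Rh-.
Combining independently: B+, B-, AB+, AB-.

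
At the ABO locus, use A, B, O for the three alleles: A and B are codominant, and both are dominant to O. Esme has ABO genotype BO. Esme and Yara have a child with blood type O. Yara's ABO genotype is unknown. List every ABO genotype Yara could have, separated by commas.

AO, BO, OO

For each candidate genotype of Yara, check whether crossing it with BO can produce every observed child phenotype.
  AA → possible child types {A, AB} ✗
  AB → possible child types {A, B, AB} ✗
  AO → possible child types {O, A, B, AB} ✓
  BB → possible child types {B} ✗
  BO → possible child types {O, B} ✓
  OO → possible child types {O, B} ✓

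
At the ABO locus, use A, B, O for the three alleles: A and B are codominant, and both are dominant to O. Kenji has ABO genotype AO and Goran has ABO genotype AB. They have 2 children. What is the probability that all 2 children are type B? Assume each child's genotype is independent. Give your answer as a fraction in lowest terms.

1/16

ABO cross AO × AB → 1/2 A, 1/4 B, 1/4 AB.
So P(type B) = 1/4 per child.
All 2 independent: (1/4)^2 = 1/16.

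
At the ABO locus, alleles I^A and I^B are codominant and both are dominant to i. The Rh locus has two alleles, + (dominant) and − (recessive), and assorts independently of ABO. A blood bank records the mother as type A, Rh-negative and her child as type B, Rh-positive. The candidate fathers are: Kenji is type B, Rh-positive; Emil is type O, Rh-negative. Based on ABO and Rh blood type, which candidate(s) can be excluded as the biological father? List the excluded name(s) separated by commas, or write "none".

Emil

A candidate is excluded only if no genotype consistent with his phenotype could produce a type B, Rh-positive child with a type A, Rh-negative mother.
Emil (type O, Rh-): no genotype consistent with that phenotype can produce a type-B Rh+ child with a type-A mother.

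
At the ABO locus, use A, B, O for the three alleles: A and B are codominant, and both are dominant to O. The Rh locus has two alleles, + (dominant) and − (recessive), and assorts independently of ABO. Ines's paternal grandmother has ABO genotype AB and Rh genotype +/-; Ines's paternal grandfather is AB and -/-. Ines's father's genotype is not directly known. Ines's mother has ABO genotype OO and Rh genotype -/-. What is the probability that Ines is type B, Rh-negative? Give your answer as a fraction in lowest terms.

Ines's father's ABO genotype from AB × AB: 1/4 AA, 1/2 AB, 1/4 BB.
Crossing each possibility with the mother OO and summing P(type B): 1/4·0 + 1/2·1/2 + 1/4·1 = 1/2.
Similarly for Rh via the father's Rh distribution: P(Rh-) = 3/4.
Independent loci: 1/2 × 3/4 = 3/8.

3/8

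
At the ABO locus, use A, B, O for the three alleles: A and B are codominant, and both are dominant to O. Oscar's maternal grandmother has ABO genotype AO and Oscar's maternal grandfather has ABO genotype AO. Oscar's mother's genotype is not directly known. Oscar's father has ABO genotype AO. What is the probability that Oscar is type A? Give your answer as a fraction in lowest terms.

Oscar's mother's ABO genotype from AO × AO: 1/4 AA, 1/2 AO, 1/4 OO.
Crossing each possibility with the father AO and summing P(type A): 1/4·1 + 1/2·3/4 + 1/4·1/2 = 3/4.

3/4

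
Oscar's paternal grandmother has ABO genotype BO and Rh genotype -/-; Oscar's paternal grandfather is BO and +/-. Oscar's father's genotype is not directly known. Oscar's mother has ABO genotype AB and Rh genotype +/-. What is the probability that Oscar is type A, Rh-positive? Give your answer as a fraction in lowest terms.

Oscar's father's ABO genotype from BO × BO: 1/4 BB, 1/2 BO, 1/4 OO.
Crossing each possibility with the mother AB and summing P(type A): 1/4·0 + 1/2·1/4 + 1/4·1/2 = 1/4.
Similarly for Rh via the father's Rh distribution: P(Rh+) = 5/8.
Independent loci: 1/4 × 5/8 = 5/32.

5/32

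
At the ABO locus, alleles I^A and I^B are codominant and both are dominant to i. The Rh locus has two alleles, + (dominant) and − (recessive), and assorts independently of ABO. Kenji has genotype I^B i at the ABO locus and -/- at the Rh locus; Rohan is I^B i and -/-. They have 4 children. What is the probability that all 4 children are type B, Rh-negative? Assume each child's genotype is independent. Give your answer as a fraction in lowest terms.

ABO cross I^B i × I^B i → 1/4 O, 3/4 B.
Rh cross -/- × -/- → 1 Rh-; so P(type B, Rh-negative) = 3/4 × 1 = 3/4 per child.
All 4 independent: (3/4)^4 = 81/256.

81/256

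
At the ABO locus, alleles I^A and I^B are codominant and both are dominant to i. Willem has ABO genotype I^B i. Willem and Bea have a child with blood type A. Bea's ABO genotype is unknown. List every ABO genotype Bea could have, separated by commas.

I^A I^A, I^A I^B, I^A i

For each candidate genotype of Bea, check whether crossing it with I^B i can produce every observed child phenotype.
  I^A I^A → possible child types {A, AB} ✓
  I^A I^B → possible child types {A, B, AB} ✓
  I^A i → possible child types {O, A, B, AB} ✓
  I^B I^B → possible child types {B} ✗
  I^B i → possible child types {O, B} ✗
  i i → possible child types {O, B} ✗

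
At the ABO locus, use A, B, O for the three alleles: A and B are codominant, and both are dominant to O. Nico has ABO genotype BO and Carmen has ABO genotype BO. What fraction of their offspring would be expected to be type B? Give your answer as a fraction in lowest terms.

3/4

ABO cross BO × BO → offspring phenotypes: 1/4 O, 3/4 B.
So P(type B) = 3/4.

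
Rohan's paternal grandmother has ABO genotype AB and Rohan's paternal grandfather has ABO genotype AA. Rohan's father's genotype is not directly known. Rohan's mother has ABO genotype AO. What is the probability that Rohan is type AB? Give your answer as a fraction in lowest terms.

1/8

Rohan's father's ABO genotype from AB × AA: 1/2 AA, 1/2 AB.
Crossing each possibility with the mother AO and summing P(type AB): 1/2·0 + 1/2·1/4 = 1/8.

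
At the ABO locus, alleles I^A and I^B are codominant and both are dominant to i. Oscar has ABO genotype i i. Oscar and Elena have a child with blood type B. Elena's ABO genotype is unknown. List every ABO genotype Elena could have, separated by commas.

I^A I^B, I^B I^B, I^B i

For each candidate genotype of Elena, check whether crossing it with i i can produce every observed child phenotype.
  I^A I^A → possible child types {A} ✗
  I^A I^B → possible child types {A, B} ✓
  I^A i → possible child types {O, A} ✗
  I^B I^B → possible child types {B} ✓
  I^B i → possible child types {O, B} ✓
  i i → possible child types {O} ✗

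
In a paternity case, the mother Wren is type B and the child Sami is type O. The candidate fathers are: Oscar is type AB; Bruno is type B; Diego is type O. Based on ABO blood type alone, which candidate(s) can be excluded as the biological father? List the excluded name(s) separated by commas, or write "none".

Oscar

A candidate is excluded only if no genotype consistent with his phenotype could produce a type O child with a type B mother.
Oscar (type AB): no genotype consistent with that phenotype can produce a type-O child with a type-B mother.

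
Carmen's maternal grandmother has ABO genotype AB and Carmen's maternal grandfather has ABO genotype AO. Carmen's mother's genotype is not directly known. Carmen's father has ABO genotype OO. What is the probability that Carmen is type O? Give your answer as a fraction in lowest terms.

Carmen's mother's ABO genotype from AB × AO: 1/4 AA, 1/4 AB, 1/4 AO, 1/4 BO.
Crossing each possibility with the father OO and summing P(type O): 1/4·0 + 1/4·0 + 1/4·1/2 + 1/4·1/2 = 1/4.

1/4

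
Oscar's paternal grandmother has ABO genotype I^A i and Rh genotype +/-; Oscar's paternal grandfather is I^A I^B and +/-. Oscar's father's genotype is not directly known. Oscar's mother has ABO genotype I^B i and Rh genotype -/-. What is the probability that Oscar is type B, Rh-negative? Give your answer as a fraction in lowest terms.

3/16

Oscar's father's ABO genotype from I^A i × I^A I^B: 1/4 I^A I^A, 1/4 I^A I^B, 1/4 I^A i, 1/4 I^B i.
Crossing each possibility with the mother I^B i and summing P(type B): 1/4·0 + 1/4·1/2 + 1/4·1/4 + 1/4·3/4 = 3/8.
Similarly for Rh via the father's Rh distribution: P(Rh-) = 1/2.
Independent loci: 3/8 × 1/2 = 3/16.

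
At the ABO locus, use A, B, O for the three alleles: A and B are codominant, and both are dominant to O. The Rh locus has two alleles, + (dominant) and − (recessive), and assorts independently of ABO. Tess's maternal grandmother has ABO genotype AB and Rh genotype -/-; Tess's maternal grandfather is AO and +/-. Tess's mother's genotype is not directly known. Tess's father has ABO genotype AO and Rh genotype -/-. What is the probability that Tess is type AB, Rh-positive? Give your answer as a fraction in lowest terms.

1/32

Tess's mother's ABO genotype from AB × AO: 1/4 AA, 1/4 AB, 1/4 AO, 1/4 BO.
Crossing each possibility with the father AO and summing P(type AB): 1/4·0 + 1/4·1/4 + 1/4·0 + 1/4·1/4 = 1/8.
Similarly for Rh via the mother's Rh distribution: P(Rh+) = 1/4.
Independent loci: 1/8 × 1/4 = 1/32.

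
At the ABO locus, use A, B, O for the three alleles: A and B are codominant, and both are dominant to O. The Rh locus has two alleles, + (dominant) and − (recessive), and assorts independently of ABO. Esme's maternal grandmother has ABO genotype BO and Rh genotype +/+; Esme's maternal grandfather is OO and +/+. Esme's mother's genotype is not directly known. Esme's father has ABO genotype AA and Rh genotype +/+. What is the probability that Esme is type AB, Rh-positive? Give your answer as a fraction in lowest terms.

Esme's mother's ABO genotype from BO × OO: 1/2 BO, 1/2 OO.
Crossing each possibility with the father AA and summing P(type AB): 1/2·1/2 + 1/2·0 = 1/4.
Similarly for Rh via the mother's Rh distribution: P(Rh+) = 1.
Independent loci: 1/4 × 1 = 1/4.

1/4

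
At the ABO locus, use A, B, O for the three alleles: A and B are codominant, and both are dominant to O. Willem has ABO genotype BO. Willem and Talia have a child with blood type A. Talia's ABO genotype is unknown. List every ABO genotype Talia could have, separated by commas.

For each candidate genotype of Talia, check whether crossing it with BO can produce every observed child phenotype.
  AA → possible child types {A, AB} ✓
  AB → possible child types {A, B, AB} ✓
  AO → possible child types {O, A, B, AB} ✓
  BB → possible child types {B} ✗
  BO → possible child types {O, B} ✗
  OO → possible child types {O, B} ✗

AA, AB, AO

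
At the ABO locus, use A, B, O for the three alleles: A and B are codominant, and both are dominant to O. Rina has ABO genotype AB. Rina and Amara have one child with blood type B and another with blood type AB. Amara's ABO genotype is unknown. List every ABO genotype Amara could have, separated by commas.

AB, AO, BB, BO

For each candidate genotype of Amara, check whether crossing it with AB can produce every observed child phenotype.
  AA → possible child types {A, AB} ✗
  AB → possible child types {A, B, AB} ✓
  AO → possible child types {A, B, AB} ✓
  BB → possible child types {B, AB} ✓
  BO → possible child types {A, B, AB} ✓
  OO → possible child types {A, B} ✗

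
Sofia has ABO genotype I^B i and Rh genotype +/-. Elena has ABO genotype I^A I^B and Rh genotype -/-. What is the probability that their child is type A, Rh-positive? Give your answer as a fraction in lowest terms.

1/8

ABO cross I^B i × I^A I^B → offspring phenotypes: 1/4 A, 1/2 B, 1/4 AB.
Rh cross +/- × -/- → 1/2 Rh+, 1/2 Rh-.
Independent loci: P(type A, Rh-positive) = 1/4 × 1/2 = 1/8.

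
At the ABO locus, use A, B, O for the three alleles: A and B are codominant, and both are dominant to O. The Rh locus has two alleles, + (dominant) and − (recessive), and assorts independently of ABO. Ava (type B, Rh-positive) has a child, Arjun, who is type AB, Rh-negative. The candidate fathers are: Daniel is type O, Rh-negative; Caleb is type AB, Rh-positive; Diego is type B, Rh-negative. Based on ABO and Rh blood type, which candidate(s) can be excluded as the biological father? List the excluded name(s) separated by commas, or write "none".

Daniel, Diego

A candidate is excluded only if no genotype consistent with his phenotype could produce a type AB, Rh-negative child with a type B, Rh-positive mother.
Daniel (type O, Rh-): no genotype consistent with that phenotype can produce a type-AB Rh- child with a type-B mother.
Diego (type B, Rh-): no genotype consistent with that phenotype can produce a type-AB Rh- child with a type-B mother.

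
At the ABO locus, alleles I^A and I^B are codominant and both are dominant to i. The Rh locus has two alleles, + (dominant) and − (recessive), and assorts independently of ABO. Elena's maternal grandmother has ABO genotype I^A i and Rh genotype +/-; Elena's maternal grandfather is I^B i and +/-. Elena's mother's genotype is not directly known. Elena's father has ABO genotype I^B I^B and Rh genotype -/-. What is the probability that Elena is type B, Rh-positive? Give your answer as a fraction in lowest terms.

3/8

Elena's mother's ABO genotype from I^A i × I^B i: 1/4 I^A I^B, 1/4 I^A i, 1/4 I^B i, 1/4 i i.
Crossing each possibility with the father I^B I^B and summing P(type B): 1/4·1/2 + 1/4·1/2 + 1/4·1 + 1/4·1 = 3/4.
Similarly for Rh via the mother's Rh distribution: P(Rh+) = 1/2.
Independent loci: 3/4 × 1/2 = 3/8.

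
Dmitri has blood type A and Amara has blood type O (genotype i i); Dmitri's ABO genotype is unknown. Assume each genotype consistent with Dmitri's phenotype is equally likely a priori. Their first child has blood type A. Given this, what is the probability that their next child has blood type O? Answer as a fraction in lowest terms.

Possible genotypes: Dmitri ∈ {I^A I^A, I^A i}; Amara ∈ {i i}.
Weight each parental genotype pair by prior × P(type-A child):
  I^A I^A × i i: posterior weight 2/3; P(next child type O) = 0.
  I^A i × i i: posterior weight 1/3; P(next child type O) = 1/2.
Weighted sum = 1/6.

1/6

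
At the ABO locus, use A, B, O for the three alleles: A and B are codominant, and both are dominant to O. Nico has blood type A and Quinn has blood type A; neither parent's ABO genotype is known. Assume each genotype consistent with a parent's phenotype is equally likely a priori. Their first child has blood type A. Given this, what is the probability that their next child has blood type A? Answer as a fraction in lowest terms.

Possible genotypes: Nico ∈ {AA, AO}; Quinn ∈ {AA, AO}.
Weight each parental genotype pair by prior × P(type-A child):
  AA × AA: posterior weight 4/15; P(next child type A) = 1.
  AA × AO: posterior weight 4/15; P(next child type A) = 1.
  AO × AA: posterior weight 4/15; P(next child type A) = 1.
  AO × AO: posterior weight 1/5; P(next child type A) = 3/4.
Weighted sum = 19/20.

19/20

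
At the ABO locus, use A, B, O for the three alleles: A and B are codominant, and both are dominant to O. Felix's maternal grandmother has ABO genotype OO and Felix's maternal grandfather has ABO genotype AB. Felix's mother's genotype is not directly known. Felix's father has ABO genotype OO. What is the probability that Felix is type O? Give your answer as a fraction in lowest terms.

1/2

Felix's mother's ABO genotype from OO × AB: 1/2 AO, 1/2 BO.
Crossing each possibility with the father OO and summing P(type O): 1/2·1/2 + 1/2·1/2 = 1/2.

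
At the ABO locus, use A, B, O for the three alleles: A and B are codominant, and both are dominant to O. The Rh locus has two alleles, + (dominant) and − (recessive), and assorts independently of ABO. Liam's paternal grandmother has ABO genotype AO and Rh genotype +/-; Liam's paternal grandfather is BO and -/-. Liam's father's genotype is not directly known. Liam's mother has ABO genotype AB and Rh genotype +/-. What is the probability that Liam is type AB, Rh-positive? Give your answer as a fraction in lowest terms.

5/32

Liam's father's ABO genotype from AO × BO: 1/4 AB, 1/4 AO, 1/4 BO, 1/4 OO.
Crossing each possibility with the mother AB and summing P(type AB): 1/4·1/2 + 1/4·1/4 + 1/4·1/4 + 1/4·0 = 1/4.
Similarly for Rh via the father's Rh distribution: P(Rh+) = 5/8.
Independent loci: 1/4 × 5/8 = 5/32.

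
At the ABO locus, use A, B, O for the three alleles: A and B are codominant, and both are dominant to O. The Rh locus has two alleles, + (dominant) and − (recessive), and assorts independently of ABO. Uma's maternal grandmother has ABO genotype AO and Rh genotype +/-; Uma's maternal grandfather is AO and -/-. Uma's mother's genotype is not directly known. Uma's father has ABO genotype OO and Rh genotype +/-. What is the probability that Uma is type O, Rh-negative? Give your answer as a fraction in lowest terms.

3/16

Uma's mother's ABO genotype from AO × AO: 1/4 AA, 1/2 AO, 1/4 OO.
Crossing each possibility with the father OO and summing P(type O): 1/4·0 + 1/2·1/2 + 1/4·1 = 1/2.
Similarly for Rh via the mother's Rh distribution: P(Rh-) = 3/8.
Independent loci: 1/2 × 3/8 = 3/16.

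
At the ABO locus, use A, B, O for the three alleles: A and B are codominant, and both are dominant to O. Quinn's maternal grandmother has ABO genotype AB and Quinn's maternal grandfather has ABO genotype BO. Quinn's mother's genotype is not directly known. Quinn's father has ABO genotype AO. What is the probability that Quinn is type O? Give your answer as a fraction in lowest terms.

Quinn's mother's ABO genotype from AB × BO: 1/4 AB, 1/4 AO, 1/4 BB, 1/4 BO.
Crossing each possibility with the father AO and summing P(type O): 1/4·0 + 1/4·1/4 + 1/4·0 + 1/4·1/4 = 1/8.

1/8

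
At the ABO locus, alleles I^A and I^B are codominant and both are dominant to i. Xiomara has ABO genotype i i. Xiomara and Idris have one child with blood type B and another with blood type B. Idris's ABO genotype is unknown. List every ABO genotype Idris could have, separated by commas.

For each candidate genotype of Idris, check whether crossing it with i i can produce every observed child phenotype.
  I^A I^A → possible child types {A} ✗
  I^A I^B → possible child types {A, B} ✓
  I^A i → possible child types {O, A} ✗
  I^B I^B → possible child types {B} ✓
  I^B i → possible child types {O, B} ✓
  i i → possible child types {O} ✗

I^A I^B, I^B I^B, I^B i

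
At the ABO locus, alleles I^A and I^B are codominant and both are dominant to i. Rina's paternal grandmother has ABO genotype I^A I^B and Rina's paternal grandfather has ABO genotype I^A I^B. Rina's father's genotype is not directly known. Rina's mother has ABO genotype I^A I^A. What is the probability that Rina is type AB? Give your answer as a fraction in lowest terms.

Rina's father's ABO genotype from I^A I^B × I^A I^B: 1/4 I^A I^A, 1/2 I^A I^B, 1/4 I^B I^B.
Crossing each possibility with the mother I^A I^A and summing P(type AB): 1/4·0 + 1/2·1/2 + 1/4·1 = 1/2.

1/2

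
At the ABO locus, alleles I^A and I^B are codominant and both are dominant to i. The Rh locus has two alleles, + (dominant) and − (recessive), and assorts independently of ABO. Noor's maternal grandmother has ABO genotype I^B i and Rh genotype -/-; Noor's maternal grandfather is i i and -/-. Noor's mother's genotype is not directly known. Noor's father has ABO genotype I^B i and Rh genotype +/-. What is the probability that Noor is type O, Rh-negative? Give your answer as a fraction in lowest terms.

Noor's mother's ABO genotype from I^B i × i i: 1/2 I^B i, 1/2 i i.
Crossing each possibility with the father I^B i and summing P(type O): 1/2·1/4 + 1/2·1/2 = 3/8.
Similarly for Rh via the mother's Rh distribution: P(Rh-) = 1/2.
Independent loci: 3/8 × 1/2 = 3/16.

3/16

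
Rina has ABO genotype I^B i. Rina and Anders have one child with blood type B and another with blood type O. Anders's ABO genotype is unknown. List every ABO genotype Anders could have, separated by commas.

For each candidate genotype of Anders, check whether crossing it with I^B i can produce every observed child phenotype.
  I^A I^A → possible child types {A, AB} ✗
  I^A I^B → possible child types {A, B, AB} ✗
  I^A i → possible child types {O, A, B, AB} ✓
  I^B I^B → possible child types {B} ✗
  I^B i → possible child types {O, B} ✓
  i i → possible child types {O, B} ✓

I^A i, I^B i, i i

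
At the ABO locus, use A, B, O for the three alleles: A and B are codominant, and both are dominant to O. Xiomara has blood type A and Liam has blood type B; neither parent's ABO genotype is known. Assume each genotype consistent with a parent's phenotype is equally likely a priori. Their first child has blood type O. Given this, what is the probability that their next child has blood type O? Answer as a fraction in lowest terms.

1/4

Possible genotypes: Xiomara ∈ {AA, AO}; Liam ∈ {BB, BO}.
Weight each parental genotype pair by prior × P(type-O child):
  AO × BO: posterior weight 1; P(next child type O) = 1/4.
Weighted sum = 1/4.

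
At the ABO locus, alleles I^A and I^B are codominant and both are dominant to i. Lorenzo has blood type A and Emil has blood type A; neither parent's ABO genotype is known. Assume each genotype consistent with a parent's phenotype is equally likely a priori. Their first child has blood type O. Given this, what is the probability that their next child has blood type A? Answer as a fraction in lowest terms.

3/4

Possible genotypes: Lorenzo ∈ {I^A I^A, I^A i}; Emil ∈ {I^A I^A, I^A i}.
Weight each parental genotype pair by prior × P(type-O child):
  I^A i × I^A i: posterior weight 1; P(next child type A) = 3/4.
Weighted sum = 3/4.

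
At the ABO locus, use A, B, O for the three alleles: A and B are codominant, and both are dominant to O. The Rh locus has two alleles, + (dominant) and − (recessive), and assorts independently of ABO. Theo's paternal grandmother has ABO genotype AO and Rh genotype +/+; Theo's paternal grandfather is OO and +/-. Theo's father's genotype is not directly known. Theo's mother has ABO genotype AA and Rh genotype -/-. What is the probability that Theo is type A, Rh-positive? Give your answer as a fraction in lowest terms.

Theo's father's ABO genotype from AO × OO: 1/2 AO, 1/2 OO.
Crossing each possibility with the mother AA and summing P(type A): 1/2·1 + 1/2·1 = 1.
Similarly for Rh via the father's Rh distribution: P(Rh+) = 3/4.
Independent loci: 1 × 3/4 = 3/4.

3/4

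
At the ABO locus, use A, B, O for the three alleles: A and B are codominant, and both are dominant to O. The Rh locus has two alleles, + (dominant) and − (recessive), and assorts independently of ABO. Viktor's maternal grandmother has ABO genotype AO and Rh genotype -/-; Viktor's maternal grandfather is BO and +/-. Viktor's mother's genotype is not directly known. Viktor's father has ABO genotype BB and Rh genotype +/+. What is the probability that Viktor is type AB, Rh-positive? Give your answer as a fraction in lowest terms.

1/4

Viktor's mother's ABO genotype from AO × BO: 1/4 AB, 1/4 AO, 1/4 BO, 1/4 OO.
Crossing each possibility with the father BB and summing P(type AB): 1/4·1/2 + 1/4·1/2 + 1/4·0 + 1/4·0 = 1/4.
Similarly for Rh via the mother's Rh distribution: P(Rh+) = 1.
Independent loci: 1/4 × 1 = 1/4.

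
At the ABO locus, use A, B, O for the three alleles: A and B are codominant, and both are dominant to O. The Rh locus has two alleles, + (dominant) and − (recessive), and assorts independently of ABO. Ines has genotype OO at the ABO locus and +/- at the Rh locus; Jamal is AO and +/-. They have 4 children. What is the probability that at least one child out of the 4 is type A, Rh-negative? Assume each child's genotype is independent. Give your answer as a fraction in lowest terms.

ABO cross OO × AO → 1/2 O, 1/2 A.
Rh cross +/- × +/- → 3/4 Rh+, 1/4 Rh-; so P(type A, Rh-negative) = 1/2 × 1/4 = 1/8 per child.
P(none) = (7/8)^4 = 2401/4096; P(at least one) = 1 − 2401/4096 = 1695/4096.

1695/4096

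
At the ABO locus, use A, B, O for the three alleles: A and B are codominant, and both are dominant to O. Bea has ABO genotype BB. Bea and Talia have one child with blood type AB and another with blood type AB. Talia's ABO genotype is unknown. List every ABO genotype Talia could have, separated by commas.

AA, AB, AO

For each candidate genotype of Talia, check whether crossing it with BB can produce every observed child phenotype.
  AA → possible child types {AB} ✓
  AB → possible child types {B, AB} ✓
  AO → possible child types {B, AB} ✓
  BB → possible child types {B} ✗
  BO → possible child types {B} ✗
  OO → possible child types {B} ✗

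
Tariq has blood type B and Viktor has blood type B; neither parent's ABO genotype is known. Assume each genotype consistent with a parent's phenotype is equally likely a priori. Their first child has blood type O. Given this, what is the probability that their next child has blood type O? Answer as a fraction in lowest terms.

Possible genotypes: Tariq ∈ {I^B I^B, I^B i}; Viktor ∈ {I^B I^B, I^B i}.
Weight each parental genotype pair by prior × P(type-O child):
  I^B i × I^B i: posterior weight 1; P(next child type O) = 1/4.
Weighted sum = 1/4.

1/4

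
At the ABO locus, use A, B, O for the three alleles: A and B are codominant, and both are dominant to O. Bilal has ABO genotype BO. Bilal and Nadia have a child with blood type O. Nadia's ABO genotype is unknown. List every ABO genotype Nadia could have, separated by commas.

For each candidate genotype of Nadia, check whether crossing it with BO can produce every observed child phenotype.
  AA → possible child types {A, AB} ✗
  AB → possible child types {A, B, AB} ✗
  AO → possible child types {O, A, B, AB} ✓
  BB → possible child types {B} ✗
  BO → possible child types {O, B} ✓
  OO → possible child types {O, B} ✓

AO, BO, OO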